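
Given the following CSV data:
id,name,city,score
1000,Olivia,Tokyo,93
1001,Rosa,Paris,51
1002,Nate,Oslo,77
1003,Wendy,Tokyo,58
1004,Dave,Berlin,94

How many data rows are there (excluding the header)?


Counting rows (excluding header):
Header: id,name,city,score
Data rows: 5

ANSWER: 5


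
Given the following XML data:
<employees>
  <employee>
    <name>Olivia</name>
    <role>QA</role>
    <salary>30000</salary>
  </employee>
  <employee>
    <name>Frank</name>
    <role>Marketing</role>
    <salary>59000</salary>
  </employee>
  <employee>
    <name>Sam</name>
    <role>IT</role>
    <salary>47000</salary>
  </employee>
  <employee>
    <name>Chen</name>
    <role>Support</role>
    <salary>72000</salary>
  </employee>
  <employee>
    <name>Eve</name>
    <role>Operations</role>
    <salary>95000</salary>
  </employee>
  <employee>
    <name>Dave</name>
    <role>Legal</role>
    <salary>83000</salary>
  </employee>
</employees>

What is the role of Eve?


Searching for <employee> with <name>Eve</name>
Found at position 5
<role>Operations</role>

ANSWER: Operations


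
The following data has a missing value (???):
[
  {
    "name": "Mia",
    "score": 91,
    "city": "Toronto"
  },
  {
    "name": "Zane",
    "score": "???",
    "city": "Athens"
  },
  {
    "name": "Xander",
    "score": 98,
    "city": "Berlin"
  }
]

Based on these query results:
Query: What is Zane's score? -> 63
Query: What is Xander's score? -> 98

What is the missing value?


The missing value is Zane's score
From query: Zane's score = 63

ANSWER: 63


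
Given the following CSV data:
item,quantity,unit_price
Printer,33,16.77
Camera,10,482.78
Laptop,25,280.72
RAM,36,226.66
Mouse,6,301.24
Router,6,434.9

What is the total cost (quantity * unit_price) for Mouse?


Row: Mouse
quantity = 6
unit_price = 301.24
total = 6 * 301.24 = 1807.44

ANSWER: 1807.44


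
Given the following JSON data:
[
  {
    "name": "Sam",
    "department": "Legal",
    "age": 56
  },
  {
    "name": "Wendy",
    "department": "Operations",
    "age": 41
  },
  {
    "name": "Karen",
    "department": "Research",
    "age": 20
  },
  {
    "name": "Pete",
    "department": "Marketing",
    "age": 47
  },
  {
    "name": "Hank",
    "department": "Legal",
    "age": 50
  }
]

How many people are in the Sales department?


Scanning records for department = Sales
  No matches found
Count: 0

ANSWER: 0


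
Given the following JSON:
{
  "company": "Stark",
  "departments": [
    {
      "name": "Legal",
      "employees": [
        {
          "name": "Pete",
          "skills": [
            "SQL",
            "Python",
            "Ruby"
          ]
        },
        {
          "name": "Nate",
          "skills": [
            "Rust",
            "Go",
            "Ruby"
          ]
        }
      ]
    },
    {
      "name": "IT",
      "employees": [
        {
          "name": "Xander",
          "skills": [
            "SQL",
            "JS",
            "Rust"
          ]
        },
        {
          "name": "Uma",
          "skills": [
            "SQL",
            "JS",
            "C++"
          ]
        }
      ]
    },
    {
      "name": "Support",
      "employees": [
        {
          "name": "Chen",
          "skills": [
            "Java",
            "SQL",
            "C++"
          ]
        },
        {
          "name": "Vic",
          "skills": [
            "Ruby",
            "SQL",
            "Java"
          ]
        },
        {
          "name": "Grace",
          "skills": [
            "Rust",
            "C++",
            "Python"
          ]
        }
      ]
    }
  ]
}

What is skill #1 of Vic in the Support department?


Path: departments[2].employees[1].skills[0]
Value: Ruby

ANSWER: Ruby


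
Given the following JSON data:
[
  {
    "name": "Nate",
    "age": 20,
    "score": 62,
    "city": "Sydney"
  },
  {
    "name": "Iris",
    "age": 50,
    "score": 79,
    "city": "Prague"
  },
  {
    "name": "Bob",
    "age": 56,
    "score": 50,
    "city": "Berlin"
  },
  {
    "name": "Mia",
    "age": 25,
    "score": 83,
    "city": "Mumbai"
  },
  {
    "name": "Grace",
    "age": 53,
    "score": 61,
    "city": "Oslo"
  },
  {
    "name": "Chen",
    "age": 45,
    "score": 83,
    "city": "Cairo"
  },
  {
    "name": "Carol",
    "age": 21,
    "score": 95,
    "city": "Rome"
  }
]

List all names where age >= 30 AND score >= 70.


Checking both conditions:
  Nate (age=20, score=62) -> no
  Iris (age=50, score=79) -> YES
  Bob (age=56, score=50) -> no
  Mia (age=25, score=83) -> no
  Grace (age=53, score=61) -> no
  Chen (age=45, score=83) -> YES
  Carol (age=21, score=95) -> no


ANSWER: Iris, Chen


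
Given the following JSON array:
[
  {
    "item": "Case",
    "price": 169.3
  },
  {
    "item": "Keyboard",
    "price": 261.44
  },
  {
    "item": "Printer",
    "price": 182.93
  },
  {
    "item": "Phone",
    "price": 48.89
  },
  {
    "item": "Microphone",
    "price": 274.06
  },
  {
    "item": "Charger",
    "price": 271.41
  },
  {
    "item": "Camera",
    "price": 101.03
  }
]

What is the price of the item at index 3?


Array index 3 -> Phone
price = 48.89

ANSWER: 48.89


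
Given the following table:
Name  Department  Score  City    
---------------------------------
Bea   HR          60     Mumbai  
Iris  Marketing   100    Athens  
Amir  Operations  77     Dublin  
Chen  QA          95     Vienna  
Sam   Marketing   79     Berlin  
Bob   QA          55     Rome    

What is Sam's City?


Row 5: Sam
City = Berlin

ANSWER: Berlin


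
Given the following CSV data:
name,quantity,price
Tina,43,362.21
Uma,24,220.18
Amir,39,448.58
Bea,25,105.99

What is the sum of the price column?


Values in 'price' column:
  Row 1: 362.21
  Row 2: 220.18
  Row 3: 448.58
  Row 4: 105.99
Sum = 362.21 + 220.18 + 448.58 + 105.99 = 1136.96

ANSWER: 1136.96


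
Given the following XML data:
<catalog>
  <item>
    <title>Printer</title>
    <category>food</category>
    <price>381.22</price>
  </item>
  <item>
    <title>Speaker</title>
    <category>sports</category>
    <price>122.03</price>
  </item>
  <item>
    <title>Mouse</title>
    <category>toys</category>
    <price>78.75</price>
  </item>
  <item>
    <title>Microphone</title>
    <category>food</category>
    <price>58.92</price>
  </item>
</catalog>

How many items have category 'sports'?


Scanning <item> elements for <category>sports</category>:
  Item 2: Speaker -> MATCH
Count: 1

ANSWER: 1


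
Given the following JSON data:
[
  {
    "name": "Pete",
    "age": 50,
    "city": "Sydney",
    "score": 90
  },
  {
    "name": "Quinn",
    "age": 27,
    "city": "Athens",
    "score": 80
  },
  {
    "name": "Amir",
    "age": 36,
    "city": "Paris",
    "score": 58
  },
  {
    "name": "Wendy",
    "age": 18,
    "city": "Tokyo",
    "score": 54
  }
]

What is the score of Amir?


Looking up record where name = Amir
Record index: 2
Field 'score' = 58

ANSWER: 58


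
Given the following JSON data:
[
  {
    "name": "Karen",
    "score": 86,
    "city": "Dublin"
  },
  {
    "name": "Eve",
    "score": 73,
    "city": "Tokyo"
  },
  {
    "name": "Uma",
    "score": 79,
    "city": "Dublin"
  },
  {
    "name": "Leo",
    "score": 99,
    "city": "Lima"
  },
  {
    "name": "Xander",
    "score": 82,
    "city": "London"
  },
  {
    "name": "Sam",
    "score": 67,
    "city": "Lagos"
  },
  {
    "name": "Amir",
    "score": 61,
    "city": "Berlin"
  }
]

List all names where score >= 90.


Filtering records where score >= 90:
  Karen (score=86) -> no
  Eve (score=73) -> no
  Uma (score=79) -> no
  Leo (score=99) -> YES
  Xander (score=82) -> no
  Sam (score=67) -> no
  Amir (score=61) -> no


ANSWER: Leo


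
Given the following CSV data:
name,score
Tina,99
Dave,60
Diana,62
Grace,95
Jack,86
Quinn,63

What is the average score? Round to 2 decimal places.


Scores: 99, 60, 62, 95, 86, 63
Sum = 465
Count = 6
Average = 465 / 6 = 77.50

ANSWER: 77.50


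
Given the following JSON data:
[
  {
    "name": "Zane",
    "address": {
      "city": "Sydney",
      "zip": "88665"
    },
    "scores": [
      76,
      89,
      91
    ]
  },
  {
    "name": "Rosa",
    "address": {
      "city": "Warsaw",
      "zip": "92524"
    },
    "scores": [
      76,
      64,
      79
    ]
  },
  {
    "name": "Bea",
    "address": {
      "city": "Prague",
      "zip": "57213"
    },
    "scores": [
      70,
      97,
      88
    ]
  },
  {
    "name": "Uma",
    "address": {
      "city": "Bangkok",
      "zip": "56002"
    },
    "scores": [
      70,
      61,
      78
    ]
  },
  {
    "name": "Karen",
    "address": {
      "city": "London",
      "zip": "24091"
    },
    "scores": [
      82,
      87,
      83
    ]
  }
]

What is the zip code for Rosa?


Path: records[1].address.zip
Value: 92524

ANSWER: 92524


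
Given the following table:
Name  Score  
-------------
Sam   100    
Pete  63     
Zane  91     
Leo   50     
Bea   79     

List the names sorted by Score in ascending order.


Sorting by Score (ascending):
  Leo: 50
  Pete: 63
  Bea: 79
  Zane: 91
  Sam: 100


ANSWER: Leo, Pete, Bea, Zane, Sam


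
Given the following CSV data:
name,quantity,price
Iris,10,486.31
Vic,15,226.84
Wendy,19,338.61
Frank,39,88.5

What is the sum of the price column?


Values in 'price' column:
  Row 1: 486.31
  Row 2: 226.84
  Row 3: 338.61
  Row 4: 88.5
Sum = 486.31 + 226.84 + 338.61 + 88.5 = 1140.26

ANSWER: 1140.26


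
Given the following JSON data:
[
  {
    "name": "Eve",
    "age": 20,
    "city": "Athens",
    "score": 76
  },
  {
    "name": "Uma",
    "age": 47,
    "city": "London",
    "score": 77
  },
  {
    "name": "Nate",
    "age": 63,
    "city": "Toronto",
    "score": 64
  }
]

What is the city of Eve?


Looking up record where name = Eve
Record index: 0
Field 'city' = Athens

ANSWER: Athens


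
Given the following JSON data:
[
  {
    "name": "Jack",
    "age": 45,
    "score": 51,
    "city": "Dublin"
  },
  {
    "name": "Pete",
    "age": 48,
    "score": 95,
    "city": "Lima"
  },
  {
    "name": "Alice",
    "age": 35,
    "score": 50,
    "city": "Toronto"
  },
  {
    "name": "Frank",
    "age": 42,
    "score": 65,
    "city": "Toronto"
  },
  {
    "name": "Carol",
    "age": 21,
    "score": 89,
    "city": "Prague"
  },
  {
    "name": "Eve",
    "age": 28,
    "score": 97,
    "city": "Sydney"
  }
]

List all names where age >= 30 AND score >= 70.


Checking both conditions:
  Jack (age=45, score=51) -> no
  Pete (age=48, score=95) -> YES
  Alice (age=35, score=50) -> no
  Frank (age=42, score=65) -> no
  Carol (age=21, score=89) -> no
  Eve (age=28, score=97) -> no


ANSWER: Pete


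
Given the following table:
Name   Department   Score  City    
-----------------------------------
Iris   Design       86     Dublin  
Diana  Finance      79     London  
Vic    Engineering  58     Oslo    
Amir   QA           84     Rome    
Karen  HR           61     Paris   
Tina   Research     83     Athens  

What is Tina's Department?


Row 6: Tina
Department = Research

ANSWER: Research


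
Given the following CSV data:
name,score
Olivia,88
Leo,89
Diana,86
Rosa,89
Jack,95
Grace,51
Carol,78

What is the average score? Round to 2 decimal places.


Scores: 88, 89, 86, 89, 95, 51, 78
Sum = 576
Count = 7
Average = 576 / 7 = 82.29

ANSWER: 82.29


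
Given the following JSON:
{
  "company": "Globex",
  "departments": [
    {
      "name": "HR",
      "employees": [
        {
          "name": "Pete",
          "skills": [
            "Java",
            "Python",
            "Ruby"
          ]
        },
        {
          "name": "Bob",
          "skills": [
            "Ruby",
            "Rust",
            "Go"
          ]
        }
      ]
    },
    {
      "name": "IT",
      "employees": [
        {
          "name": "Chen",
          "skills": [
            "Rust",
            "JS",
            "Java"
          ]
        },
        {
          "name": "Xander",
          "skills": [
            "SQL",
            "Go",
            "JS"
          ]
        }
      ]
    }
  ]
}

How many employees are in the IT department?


Path: departments[1].employees
Count: 2

ANSWER: 2


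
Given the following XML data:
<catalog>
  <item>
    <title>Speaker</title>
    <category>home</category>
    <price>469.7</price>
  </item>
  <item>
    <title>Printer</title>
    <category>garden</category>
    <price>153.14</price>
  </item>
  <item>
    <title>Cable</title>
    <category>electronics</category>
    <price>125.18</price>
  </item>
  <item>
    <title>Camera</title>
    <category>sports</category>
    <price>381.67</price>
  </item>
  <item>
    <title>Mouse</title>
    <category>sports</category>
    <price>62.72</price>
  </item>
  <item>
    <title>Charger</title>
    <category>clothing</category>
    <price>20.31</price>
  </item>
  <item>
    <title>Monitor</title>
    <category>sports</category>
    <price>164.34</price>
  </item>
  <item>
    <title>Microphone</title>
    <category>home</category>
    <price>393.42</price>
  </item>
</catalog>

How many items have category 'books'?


Scanning <item> elements for <category>books</category>:
Count: 0

ANSWER: 0


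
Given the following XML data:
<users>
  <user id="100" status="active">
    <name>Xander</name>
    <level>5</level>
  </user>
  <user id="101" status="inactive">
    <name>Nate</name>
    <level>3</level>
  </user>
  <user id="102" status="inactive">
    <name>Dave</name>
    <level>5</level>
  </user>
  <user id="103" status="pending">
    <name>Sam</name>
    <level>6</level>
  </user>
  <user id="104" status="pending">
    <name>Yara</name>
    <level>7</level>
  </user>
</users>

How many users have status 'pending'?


Counting users with status='pending':
  Sam (id=103) -> MATCH
  Yara (id=104) -> MATCH
Count: 2

ANSWER: 2


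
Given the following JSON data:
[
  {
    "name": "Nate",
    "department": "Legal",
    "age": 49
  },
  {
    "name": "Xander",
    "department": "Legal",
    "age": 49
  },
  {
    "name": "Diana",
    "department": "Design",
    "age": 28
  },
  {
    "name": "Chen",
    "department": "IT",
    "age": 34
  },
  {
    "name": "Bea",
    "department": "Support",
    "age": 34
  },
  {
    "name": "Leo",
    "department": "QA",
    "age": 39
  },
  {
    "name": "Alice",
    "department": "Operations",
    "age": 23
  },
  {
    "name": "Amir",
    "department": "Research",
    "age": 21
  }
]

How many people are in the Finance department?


Scanning records for department = Finance
  No matches found
Count: 0

ANSWER: 0


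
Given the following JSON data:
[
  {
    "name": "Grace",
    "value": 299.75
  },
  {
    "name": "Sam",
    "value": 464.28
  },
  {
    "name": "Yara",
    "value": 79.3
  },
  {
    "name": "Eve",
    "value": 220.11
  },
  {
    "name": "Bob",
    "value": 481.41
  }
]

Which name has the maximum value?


Comparing values:
  Grace: 299.75
  Sam: 464.28
  Yara: 79.3
  Eve: 220.11
  Bob: 481.41
Maximum: Bob (481.41)

ANSWER: Bob


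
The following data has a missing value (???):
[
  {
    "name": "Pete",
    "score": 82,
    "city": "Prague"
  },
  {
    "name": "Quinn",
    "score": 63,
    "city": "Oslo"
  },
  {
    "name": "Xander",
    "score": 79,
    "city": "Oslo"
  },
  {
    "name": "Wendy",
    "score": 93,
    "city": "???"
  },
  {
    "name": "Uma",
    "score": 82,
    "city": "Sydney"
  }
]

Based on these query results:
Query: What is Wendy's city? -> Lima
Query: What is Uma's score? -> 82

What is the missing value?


The missing value is Wendy's city
From query: Wendy's city = Lima

ANSWER: Lima


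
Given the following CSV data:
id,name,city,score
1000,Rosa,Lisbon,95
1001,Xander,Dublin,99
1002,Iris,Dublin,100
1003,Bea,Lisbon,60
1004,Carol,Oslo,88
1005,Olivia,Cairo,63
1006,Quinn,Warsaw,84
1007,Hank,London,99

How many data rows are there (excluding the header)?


Counting rows (excluding header):
Header: id,name,city,score
Data rows: 8

ANSWER: 8


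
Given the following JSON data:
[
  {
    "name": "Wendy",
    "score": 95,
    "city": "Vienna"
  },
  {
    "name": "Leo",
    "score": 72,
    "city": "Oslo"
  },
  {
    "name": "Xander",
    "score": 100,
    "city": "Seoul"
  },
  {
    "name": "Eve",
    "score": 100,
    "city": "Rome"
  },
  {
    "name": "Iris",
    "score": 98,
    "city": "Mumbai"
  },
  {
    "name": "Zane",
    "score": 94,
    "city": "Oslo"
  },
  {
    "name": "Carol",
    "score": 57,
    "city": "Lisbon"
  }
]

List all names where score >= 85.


Filtering records where score >= 85:
  Wendy (score=95) -> YES
  Leo (score=72) -> no
  Xander (score=100) -> YES
  Eve (score=100) -> YES
  Iris (score=98) -> YES
  Zane (score=94) -> YES
  Carol (score=57) -> no


ANSWER: Wendy, Xander, Eve, Iris, Zane


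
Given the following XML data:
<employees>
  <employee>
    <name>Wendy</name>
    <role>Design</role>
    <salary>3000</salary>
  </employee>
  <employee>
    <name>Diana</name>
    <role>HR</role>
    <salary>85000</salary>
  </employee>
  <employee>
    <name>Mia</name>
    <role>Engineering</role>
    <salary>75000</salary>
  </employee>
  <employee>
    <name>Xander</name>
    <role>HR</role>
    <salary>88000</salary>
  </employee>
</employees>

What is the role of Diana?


Searching for <employee> with <name>Diana</name>
Found at position 2
<role>HR</role>

ANSWER: HR


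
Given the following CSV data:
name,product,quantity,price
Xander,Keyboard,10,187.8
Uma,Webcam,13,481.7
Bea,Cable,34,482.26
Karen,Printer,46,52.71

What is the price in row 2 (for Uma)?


Row 2: Uma
Column 'price' = 481.7

ANSWER: 481.7


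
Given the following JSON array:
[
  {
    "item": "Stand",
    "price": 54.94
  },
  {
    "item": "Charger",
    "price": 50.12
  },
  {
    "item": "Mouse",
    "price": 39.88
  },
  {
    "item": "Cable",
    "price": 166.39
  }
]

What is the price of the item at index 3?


Array index 3 -> Cable
price = 166.39

ANSWER: 166.39


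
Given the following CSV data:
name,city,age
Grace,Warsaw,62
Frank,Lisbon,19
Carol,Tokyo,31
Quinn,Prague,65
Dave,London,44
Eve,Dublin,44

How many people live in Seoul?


Scanning city column for 'Seoul':
Total matches: 0

ANSWER: 0


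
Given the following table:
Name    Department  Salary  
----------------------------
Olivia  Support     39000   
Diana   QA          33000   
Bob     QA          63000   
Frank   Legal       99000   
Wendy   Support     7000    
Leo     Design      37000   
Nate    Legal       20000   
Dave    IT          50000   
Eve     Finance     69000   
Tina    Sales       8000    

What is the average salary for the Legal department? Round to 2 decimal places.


Legal department members:
  Frank: 99000
  Nate: 20000
Sum = 119000
Count = 2
Average = 119000 / 2 = 59500.00

ANSWER: 59500.00


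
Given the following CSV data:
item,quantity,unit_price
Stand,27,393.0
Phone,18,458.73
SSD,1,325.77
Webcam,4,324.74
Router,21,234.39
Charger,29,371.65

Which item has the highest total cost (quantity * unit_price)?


Computing row totals:
  Stand: 10611.0
  Phone: 8257.14
  SSD: 325.77
  Webcam: 1298.96
  Router: 4922.19
  Charger: 10777.85
Maximum: Charger (10777.85)

ANSWER: Charger


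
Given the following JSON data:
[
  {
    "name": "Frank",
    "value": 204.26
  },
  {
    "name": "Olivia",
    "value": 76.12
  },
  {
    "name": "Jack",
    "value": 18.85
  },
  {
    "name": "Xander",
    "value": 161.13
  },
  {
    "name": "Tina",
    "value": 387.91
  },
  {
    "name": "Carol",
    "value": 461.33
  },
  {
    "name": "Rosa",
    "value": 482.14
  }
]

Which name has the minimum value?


Comparing values:
  Frank: 204.26
  Olivia: 76.12
  Jack: 18.85
  Xander: 161.13
  Tina: 387.91
  Carol: 461.33
  Rosa: 482.14
Minimum: Jack (18.85)

ANSWER: Jack


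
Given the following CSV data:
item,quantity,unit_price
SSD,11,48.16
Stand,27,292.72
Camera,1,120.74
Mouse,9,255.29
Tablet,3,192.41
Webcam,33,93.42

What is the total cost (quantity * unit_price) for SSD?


Row: SSD
quantity = 11
unit_price = 48.16
total = 11 * 48.16 = 529.76

ANSWER: 529.76


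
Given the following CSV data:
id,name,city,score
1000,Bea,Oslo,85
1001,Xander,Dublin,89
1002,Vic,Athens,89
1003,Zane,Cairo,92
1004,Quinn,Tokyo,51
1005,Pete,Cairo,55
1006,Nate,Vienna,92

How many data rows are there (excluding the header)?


Counting rows (excluding header):
Header: id,name,city,score
Data rows: 7

ANSWER: 7


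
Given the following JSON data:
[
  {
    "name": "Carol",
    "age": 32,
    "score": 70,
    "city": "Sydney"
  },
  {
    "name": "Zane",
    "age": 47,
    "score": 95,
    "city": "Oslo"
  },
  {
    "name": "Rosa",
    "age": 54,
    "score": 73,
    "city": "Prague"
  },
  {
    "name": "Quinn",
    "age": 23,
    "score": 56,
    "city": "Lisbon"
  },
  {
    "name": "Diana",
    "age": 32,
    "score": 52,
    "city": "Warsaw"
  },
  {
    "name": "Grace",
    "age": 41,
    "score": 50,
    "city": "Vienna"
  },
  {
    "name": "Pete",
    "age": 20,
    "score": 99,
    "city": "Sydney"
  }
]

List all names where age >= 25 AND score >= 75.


Checking both conditions:
  Carol (age=32, score=70) -> no
  Zane (age=47, score=95) -> YES
  Rosa (age=54, score=73) -> no
  Quinn (age=23, score=56) -> no
  Diana (age=32, score=52) -> no
  Grace (age=41, score=50) -> no
  Pete (age=20, score=99) -> no


ANSWER: Zane


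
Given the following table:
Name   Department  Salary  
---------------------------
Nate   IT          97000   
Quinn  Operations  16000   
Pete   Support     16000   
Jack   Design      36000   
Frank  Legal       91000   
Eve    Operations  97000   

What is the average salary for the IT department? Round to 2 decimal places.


IT department members:
  Nate: 97000
Sum = 97000
Count = 1
Average = 97000 / 1 = 97000.00

ANSWER: 97000.00


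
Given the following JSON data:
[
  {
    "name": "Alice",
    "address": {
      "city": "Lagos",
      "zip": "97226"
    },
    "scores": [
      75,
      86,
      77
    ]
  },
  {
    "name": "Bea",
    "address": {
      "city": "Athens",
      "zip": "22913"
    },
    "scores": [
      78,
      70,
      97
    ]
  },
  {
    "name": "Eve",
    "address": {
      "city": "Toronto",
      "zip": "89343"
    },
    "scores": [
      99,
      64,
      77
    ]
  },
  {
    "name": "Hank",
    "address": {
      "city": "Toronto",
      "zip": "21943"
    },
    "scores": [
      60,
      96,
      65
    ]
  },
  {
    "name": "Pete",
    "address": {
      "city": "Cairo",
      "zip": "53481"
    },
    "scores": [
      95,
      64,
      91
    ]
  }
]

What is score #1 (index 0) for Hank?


Path: records[3].scores[0]
Value: 60

ANSWER: 60


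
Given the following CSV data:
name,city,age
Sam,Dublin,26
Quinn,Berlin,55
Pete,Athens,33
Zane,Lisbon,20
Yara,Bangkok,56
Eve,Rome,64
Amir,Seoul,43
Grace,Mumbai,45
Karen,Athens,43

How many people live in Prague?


Scanning city column for 'Prague':
Total matches: 0

ANSWER: 0


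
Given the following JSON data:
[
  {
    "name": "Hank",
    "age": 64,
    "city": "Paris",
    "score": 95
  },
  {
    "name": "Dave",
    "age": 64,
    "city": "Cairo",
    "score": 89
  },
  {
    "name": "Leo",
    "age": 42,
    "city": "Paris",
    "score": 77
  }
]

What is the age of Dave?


Looking up record where name = Dave
Record index: 1
Field 'age' = 64

ANSWER: 64


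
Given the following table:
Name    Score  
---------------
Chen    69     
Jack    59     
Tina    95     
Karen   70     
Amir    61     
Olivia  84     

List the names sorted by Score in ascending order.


Sorting by Score (ascending):
  Jack: 59
  Amir: 61
  Chen: 69
  Karen: 70
  Olivia: 84
  Tina: 95


ANSWER: Jack, Amir, Chen, Karen, Olivia, Tina


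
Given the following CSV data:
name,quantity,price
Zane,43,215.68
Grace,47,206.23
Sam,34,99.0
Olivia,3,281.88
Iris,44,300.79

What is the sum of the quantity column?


Values in 'quantity' column:
  Row 1: 43
  Row 2: 47
  Row 3: 34
  Row 4: 3
  Row 5: 44
Sum = 43 + 47 + 34 + 3 + 44 = 171

ANSWER: 171


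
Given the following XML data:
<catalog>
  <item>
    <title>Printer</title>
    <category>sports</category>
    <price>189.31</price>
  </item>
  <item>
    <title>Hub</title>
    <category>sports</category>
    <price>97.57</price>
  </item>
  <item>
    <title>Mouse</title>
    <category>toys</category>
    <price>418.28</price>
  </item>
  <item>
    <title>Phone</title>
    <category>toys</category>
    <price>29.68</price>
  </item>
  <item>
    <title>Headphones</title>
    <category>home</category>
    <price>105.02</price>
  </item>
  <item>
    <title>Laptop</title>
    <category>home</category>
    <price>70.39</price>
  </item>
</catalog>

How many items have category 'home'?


Scanning <item> elements for <category>home</category>:
  Item 5: Headphones -> MATCH
  Item 6: Laptop -> MATCH
Count: 2

ANSWER: 2


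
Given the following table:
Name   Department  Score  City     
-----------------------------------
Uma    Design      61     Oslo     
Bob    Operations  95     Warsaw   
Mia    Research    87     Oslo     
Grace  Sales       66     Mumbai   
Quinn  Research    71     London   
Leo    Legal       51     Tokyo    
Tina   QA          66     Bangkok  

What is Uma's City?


Row 1: Uma
City = Oslo

ANSWER: Oslo


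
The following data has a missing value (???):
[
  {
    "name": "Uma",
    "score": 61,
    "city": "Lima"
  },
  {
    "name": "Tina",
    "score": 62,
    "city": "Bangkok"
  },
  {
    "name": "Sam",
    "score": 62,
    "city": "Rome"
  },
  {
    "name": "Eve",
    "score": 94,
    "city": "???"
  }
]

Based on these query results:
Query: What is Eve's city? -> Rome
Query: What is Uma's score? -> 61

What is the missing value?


The missing value is Eve's city
From query: Eve's city = Rome

ANSWER: Rome


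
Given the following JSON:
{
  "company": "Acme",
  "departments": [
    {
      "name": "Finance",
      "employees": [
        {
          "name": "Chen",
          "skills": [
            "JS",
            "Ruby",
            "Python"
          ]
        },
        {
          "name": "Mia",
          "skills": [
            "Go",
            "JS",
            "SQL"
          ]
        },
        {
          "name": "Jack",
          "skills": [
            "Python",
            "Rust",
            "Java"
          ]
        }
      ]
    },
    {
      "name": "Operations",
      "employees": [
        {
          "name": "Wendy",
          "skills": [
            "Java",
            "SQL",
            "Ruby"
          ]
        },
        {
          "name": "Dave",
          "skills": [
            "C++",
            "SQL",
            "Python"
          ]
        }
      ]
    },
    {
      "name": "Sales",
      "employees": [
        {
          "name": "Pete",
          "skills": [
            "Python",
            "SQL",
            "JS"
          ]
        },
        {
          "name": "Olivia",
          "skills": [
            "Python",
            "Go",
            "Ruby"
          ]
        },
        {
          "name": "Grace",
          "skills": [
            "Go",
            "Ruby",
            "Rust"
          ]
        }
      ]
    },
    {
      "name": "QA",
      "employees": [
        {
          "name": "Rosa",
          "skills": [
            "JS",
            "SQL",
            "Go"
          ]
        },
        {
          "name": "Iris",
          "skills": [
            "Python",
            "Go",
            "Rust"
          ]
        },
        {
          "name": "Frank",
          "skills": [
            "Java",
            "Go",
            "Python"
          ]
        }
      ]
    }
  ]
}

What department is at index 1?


Path: departments[1].name
Value: Operations

ANSWER: Operations


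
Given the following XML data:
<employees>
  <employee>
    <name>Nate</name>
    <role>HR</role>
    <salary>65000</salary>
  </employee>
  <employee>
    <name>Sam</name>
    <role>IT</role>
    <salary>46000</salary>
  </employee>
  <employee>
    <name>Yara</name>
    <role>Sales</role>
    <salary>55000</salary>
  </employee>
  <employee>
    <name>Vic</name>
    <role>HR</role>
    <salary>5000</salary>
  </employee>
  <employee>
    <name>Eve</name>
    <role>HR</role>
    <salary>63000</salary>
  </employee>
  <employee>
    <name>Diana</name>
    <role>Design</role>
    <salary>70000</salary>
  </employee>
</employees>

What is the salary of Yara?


Searching for <employee> with <name>Yara</name>
Found at position 3
<salary>55000</salary>

ANSWER: 55000


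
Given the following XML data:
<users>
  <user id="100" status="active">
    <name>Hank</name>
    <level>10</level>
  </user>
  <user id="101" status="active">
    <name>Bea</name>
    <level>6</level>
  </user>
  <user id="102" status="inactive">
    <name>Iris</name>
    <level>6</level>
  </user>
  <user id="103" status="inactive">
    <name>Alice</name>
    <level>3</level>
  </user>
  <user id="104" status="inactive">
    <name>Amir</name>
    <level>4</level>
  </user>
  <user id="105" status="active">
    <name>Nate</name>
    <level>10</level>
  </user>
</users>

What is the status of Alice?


Finding user with name = Alice
user id="103" status="inactive"

ANSWER: inactive


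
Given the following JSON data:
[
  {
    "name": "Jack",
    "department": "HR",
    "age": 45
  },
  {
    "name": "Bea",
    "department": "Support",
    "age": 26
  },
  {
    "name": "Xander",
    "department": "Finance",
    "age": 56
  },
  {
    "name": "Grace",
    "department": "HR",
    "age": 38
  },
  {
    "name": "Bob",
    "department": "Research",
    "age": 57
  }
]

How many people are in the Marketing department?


Scanning records for department = Marketing
  No matches found
Count: 0

ANSWER: 0


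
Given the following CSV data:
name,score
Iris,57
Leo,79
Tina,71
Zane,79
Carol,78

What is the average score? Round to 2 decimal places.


Scores: 57, 79, 71, 79, 78
Sum = 364
Count = 5
Average = 364 / 5 = 72.80

ANSWER: 72.80


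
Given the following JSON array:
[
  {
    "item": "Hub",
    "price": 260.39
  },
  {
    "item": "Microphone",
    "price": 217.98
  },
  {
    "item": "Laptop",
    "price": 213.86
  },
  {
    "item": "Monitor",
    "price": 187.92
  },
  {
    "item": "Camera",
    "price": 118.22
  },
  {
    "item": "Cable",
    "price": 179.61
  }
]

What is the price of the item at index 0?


Array index 0 -> Hub
price = 260.39

ANSWER: 260.39


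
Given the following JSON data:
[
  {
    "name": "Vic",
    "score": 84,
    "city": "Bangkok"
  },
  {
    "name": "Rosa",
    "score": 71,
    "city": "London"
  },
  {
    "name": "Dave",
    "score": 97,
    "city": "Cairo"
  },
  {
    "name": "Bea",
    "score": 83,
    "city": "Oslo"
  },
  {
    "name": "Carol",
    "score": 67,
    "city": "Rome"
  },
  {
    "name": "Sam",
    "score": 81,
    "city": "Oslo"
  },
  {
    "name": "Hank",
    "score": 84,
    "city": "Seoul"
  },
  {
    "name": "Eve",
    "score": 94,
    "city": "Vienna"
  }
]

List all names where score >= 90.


Filtering records where score >= 90:
  Vic (score=84) -> no
  Rosa (score=71) -> no
  Dave (score=97) -> YES
  Bea (score=83) -> no
  Carol (score=67) -> no
  Sam (score=81) -> no
  Hank (score=84) -> no
  Eve (score=94) -> YES


ANSWER: Dave, Eve


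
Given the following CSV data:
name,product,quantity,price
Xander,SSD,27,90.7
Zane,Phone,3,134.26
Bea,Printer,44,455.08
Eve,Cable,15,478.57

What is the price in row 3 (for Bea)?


Row 3: Bea
Column 'price' = 455.08

ANSWER: 455.08


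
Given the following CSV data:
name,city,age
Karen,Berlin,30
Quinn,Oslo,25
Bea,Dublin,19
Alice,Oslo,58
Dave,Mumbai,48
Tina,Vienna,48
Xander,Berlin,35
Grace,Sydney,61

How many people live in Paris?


Scanning city column for 'Paris':
Total matches: 0

ANSWER: 0


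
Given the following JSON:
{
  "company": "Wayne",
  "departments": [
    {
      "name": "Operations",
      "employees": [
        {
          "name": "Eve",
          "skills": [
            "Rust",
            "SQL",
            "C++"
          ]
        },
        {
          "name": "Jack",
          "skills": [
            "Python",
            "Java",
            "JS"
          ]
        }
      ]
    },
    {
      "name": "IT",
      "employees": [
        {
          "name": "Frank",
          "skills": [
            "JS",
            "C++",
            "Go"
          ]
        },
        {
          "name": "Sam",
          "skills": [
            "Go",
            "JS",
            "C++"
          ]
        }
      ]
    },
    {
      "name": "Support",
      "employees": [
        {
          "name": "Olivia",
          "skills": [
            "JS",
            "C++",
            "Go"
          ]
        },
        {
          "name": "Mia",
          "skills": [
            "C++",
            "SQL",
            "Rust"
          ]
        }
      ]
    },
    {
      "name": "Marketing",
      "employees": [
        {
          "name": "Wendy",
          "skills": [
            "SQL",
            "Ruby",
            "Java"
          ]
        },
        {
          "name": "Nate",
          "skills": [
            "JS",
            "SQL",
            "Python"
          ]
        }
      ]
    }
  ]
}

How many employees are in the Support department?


Path: departments[2].employees
Count: 2

ANSWER: 2


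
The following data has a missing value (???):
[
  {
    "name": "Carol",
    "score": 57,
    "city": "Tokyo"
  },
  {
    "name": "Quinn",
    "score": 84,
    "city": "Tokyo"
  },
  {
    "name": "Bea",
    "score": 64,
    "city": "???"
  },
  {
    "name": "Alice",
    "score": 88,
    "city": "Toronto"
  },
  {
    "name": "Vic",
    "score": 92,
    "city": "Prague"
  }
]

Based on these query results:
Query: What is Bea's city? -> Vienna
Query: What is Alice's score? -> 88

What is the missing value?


The missing value is Bea's city
From query: Bea's city = Vienna

ANSWER: Vienna


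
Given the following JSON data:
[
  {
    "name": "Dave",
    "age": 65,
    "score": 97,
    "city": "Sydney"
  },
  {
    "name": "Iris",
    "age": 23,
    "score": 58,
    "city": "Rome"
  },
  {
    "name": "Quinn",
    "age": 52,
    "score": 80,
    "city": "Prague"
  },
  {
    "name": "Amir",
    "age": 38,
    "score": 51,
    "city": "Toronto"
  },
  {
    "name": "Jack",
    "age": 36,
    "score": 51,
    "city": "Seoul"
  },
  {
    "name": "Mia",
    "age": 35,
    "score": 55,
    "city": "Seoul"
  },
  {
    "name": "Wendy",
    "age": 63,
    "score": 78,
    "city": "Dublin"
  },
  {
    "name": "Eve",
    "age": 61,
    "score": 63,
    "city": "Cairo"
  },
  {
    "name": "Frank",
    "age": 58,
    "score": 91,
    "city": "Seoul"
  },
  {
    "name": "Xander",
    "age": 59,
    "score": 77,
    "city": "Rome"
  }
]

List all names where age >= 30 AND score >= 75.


Checking both conditions:
  Dave (age=65, score=97) -> YES
  Iris (age=23, score=58) -> no
  Quinn (age=52, score=80) -> YES
  Amir (age=38, score=51) -> no
  Jack (age=36, score=51) -> no
  Mia (age=35, score=55) -> no
  Wendy (age=63, score=78) -> YES
  Eve (age=61, score=63) -> no
  Frank (age=58, score=91) -> YES
  Xander (age=59, score=77) -> YES


ANSWER: Dave, Quinn, Wendy, Frank, Xander


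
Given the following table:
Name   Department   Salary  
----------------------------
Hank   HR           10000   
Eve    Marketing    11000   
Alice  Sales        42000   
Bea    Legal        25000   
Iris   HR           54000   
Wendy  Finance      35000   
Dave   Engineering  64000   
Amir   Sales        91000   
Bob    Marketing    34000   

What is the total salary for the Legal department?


Legal department members:
  Bea: 25000
Total = 25000 = 25000

ANSWER: 25000


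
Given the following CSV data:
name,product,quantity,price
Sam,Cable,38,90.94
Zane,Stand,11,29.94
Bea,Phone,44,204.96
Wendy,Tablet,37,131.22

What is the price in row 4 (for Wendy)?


Row 4: Wendy
Column 'price' = 131.22

ANSWER: 131.22


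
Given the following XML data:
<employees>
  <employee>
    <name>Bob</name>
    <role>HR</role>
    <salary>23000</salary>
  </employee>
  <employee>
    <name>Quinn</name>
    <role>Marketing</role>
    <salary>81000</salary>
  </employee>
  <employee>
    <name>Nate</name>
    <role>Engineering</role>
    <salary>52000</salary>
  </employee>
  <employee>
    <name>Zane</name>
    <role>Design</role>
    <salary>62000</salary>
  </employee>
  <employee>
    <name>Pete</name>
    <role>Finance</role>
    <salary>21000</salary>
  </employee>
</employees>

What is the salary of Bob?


Searching for <employee> with <name>Bob</name>
Found at position 1
<salary>23000</salary>

ANSWER: 23000


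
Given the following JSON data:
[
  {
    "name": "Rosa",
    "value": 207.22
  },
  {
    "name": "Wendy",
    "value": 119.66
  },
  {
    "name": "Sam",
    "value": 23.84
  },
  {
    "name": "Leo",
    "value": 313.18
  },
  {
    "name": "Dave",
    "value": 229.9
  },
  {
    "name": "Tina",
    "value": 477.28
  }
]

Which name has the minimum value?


Comparing values:
  Rosa: 207.22
  Wendy: 119.66
  Sam: 23.84
  Leo: 313.18
  Dave: 229.9
  Tina: 477.28
Minimum: Sam (23.84)

ANSWER: Sam


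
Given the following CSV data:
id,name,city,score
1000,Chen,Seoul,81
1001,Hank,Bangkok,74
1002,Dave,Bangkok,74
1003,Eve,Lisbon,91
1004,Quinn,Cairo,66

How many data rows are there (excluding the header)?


Counting rows (excluding header):
Header: id,name,city,score
Data rows: 5

ANSWER: 5


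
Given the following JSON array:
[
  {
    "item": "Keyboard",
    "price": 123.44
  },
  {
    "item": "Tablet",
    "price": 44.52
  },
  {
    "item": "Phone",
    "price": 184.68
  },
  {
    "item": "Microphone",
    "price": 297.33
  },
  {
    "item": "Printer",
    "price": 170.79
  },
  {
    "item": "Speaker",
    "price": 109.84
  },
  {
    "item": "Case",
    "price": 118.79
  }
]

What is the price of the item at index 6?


Array index 6 -> Case
price = 118.79

ANSWER: 118.79


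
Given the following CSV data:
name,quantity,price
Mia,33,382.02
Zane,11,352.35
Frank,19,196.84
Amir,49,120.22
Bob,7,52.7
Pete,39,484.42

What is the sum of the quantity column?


Values in 'quantity' column:
  Row 1: 33
  Row 2: 11
  Row 3: 19
  Row 4: 49
  Row 5: 7
  Row 6: 39
Sum = 33 + 11 + 19 + 49 + 7 + 39 = 158

ANSWER: 158


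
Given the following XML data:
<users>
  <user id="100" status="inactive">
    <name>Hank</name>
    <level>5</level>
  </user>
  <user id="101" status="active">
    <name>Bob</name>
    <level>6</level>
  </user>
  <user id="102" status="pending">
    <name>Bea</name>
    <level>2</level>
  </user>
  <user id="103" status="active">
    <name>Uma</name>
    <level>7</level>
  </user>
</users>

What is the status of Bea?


Finding user with name = Bea
user id="102" status="pending"

ANSWER: pending


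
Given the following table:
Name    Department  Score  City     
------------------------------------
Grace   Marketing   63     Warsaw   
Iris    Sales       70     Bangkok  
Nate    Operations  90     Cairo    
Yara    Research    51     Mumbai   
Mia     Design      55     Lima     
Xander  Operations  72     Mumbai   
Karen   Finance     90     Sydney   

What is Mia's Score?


Row 5: Mia
Score = 55

ANSWER: 55


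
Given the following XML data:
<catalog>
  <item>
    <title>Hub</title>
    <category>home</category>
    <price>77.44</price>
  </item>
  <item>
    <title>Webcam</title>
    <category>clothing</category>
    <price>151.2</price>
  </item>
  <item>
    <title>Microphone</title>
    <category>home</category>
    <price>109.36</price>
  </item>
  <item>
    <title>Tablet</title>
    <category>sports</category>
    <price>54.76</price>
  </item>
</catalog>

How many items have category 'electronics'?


Scanning <item> elements for <category>electronics</category>:
Count: 0

ANSWER: 0


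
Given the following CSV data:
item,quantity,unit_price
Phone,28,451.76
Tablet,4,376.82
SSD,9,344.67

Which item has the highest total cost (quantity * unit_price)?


Computing row totals:
  Phone: 12649.28
  Tablet: 1507.28
  SSD: 3102.03
Maximum: Phone (12649.28)

ANSWER: Phone


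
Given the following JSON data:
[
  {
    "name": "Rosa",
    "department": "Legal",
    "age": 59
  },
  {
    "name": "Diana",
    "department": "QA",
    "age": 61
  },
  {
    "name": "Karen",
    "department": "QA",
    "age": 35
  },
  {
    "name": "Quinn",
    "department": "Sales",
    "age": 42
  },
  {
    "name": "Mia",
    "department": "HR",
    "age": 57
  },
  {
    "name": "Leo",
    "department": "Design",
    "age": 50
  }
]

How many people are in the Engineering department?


Scanning records for department = Engineering
  No matches found
Count: 0

ANSWER: 0
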